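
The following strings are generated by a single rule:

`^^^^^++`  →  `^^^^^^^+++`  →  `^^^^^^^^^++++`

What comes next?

Reading off run lengths: ^ runs 5, 7, 9; + runs 2, 3, 4 — each is linear in n, where the shown terms are n = 3, 4, 5.
For the next term, n = 6, so the run lengths are 11, 5.

^^^^^^^^^^^+++++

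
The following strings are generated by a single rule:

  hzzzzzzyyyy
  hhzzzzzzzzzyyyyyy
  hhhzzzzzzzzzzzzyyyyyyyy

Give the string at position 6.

Term n consists of n h's, followed by 3n+3 z's, followed by 2n+2 y's (n = 1, 2, …).
For term 6, n = 6, so the run lengths are 6, 21, 14.

hhhhhhzzzzzzzzzzzzzzzzzzzzzyyyyyyyyyyyyyy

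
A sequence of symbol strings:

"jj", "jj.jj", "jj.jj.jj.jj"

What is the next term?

Every step duplicates the string with '.' between the halves.
Doubling jj.jj.jj.jj with '.' between the halves:

jj.jj.jj.jj.jj.jj.jj.jj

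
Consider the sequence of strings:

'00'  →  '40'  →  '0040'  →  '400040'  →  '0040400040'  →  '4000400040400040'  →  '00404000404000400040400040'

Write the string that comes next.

From term 3 onward, concatenate the second-to-last term with the last: 00·40 = 0040, 40·0040 = 400040, …
The next term joins 4000400040400040 and 00404000404000400040400040.

400040004040004000404000404000400040400040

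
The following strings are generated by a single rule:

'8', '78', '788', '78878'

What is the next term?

78878788

From term 3 onward, concatenate the last term with the second-to-last: 78·8 = 788, 788·78 = 78878, …
The next term joins 78878 and 788.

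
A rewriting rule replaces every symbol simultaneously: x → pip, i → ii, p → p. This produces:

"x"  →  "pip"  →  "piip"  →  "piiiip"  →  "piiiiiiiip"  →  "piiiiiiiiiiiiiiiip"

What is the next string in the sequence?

Rewriting the 18 symbols of piiiiiiiiiiiiiiiip one by one yields p ii ii ii ii ii ii ii ii ii ii ii ii ii ii ii ii p; concatenated:

piiiiiiiiiiiiiiiiiiiiiiiiiiiiiiiip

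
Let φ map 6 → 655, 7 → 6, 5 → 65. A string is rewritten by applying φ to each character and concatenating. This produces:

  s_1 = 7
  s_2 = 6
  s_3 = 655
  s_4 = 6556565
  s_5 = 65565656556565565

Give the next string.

Applying the rule to each of the 17 symbols of 65565656556565565 gives the pieces 655 65 65 655 65 655 65 655 65 65 655 65 655 65 65 655 65, which concatenate to the answer.

65565656556565565655656565565655656565565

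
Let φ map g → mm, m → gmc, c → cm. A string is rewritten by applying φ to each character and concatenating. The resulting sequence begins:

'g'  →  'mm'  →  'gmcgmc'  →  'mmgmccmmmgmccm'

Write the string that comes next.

gmcgmcmmgmccmcmgmcgmcgmcmmgmccmcmgmc

Applying the rule to each of the 14 symbols of mmgmccmmmgmccm gives the pieces gmc gmc mm gmc cm cm gmc gmc gmc mm gmc cm cm gmc, which concatenate to the answer.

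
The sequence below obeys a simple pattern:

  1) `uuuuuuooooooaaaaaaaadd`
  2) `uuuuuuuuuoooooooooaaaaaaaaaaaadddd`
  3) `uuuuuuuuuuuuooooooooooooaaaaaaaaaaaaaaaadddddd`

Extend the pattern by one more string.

uuuuuuuuuuuuuuuoooooooooooooooaaaaaaaaaaaaaaaaaaaadddddddd

Each string has the form u^{3n} o^{3n} a^{4n} d^{2n-2}, where the shown terms are n = 2, 3, 4.
For the next term, n = 5, so the run lengths are 15, 15, 20, 8.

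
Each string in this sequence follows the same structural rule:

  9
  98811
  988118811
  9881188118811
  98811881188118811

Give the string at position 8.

Each term is the previous one with 8811 appended.
From 98811881188118811, 3 further steps: 98811881188118811 → 988118811881188118811 → 9881188118811881188118811 → (answer).

98811881188118811881188118811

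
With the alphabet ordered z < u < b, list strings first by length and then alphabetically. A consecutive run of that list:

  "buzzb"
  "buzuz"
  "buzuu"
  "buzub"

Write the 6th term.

Stepping forward 2 times from buzub: buzub → buzbz, then the target.

buzbu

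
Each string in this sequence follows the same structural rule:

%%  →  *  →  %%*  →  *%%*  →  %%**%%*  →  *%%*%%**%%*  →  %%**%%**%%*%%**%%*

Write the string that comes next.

*%%*%%**%%*%%**%%**%%*%%**%%*

From term 3 onward, concatenate the second-to-last term with the last: %%·* = %%*, *·%%* = *%%*, …
Continuing: *%%*%%**%%* · %%**%%**%%*%%**%%* gives term 8.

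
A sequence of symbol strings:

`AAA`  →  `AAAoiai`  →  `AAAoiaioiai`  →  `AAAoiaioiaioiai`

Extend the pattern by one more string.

AAAoiaioiaioiaioiai

Each term is the previous one with oiai appended.
One more step from AAAoiaioiaioiai gives the answer.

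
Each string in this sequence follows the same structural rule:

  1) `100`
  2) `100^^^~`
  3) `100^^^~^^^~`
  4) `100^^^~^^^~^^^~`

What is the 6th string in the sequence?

100^^^~^^^~^^^~^^^~^^^~

Every step adds ^^^~ to the end: s(k+1) = s(k)·^^^~.
From 100^^^~^^^~^^^~, 2 further steps: 100^^^~^^^~^^^~ → 100^^^~^^^~^^^~^^^~ → (answer).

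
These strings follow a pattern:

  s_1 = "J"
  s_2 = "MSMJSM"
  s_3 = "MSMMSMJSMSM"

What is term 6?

MSMMSMMSMMSMMSMJSMSMSMSMSM

Each term wraps the previous one in MSM on the left and SM on the right.
From MSMMSMJSMSM, 3 further steps: MSMMSMJSMSM → MSMMSMMSMJSMSMSM → MSMMSMMSMMSMJSMSMSMSM → (answer).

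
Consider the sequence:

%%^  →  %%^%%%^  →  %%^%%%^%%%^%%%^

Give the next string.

Every step duplicates the string with '%' between the halves.
One more doubling of %%^%%%^%%%^%%%^ gives the answer.

%%^%%%^%%%^%%%^%%%^%%%^%%%^%%%^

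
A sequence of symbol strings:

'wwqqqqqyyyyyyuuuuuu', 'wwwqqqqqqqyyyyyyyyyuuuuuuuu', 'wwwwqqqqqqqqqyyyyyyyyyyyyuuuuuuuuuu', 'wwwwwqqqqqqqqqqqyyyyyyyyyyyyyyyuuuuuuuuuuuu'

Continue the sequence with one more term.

The n-th term is n w's then 2n+1 q's then 3n y's then 2n+2 u's, where the shown terms are n = 2, 3, 4, 5.
At n = 6 the blocks have lengths 6, 13, 18, 14.

wwwwwwqqqqqqqqqqqqqyyyyyyyyyyyyyyyyyyuuuuuuuuuuuuuu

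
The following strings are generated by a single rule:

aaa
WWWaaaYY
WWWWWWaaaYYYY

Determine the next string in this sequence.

WWWWWWWWWaaaYYYYYY

Every step adds WWW to the front and YY to the end of the previous string.
So the next term is WWW·WWWWWWaaaYYYY·YY.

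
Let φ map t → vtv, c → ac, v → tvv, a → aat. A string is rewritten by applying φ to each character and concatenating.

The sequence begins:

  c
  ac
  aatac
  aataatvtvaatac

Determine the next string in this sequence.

aataatvtvaataatvtvtvvvtvtvvaataatvtvaatac

φ(aataatvtvaatac) expands symbol-by-symbol to aat aat vtv aat aat vtv tvv vtv tvv aat aat vtv aat ac; joining the 14 pieces gives the next term.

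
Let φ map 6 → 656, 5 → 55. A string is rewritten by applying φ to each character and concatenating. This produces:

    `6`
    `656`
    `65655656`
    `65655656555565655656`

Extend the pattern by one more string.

Applying the rule to each of the 20 symbols of 65655656555565655656 gives the pieces 656 55 656 55 55 656 55 656 55 55 55 55 656 55 656 55 55 656 55 656, which concatenate to the answer.

656556565555656556565555555565655656555565655656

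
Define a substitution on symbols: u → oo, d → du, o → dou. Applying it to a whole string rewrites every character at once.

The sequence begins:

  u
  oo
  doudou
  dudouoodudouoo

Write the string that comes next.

duoodudouoodoudouduoodudouoodoudou

φ(dudouoodudouoo) expands symbol-by-symbol to du oo du dou oo dou dou du oo du dou oo dou dou; joining the 14 pieces gives the next term.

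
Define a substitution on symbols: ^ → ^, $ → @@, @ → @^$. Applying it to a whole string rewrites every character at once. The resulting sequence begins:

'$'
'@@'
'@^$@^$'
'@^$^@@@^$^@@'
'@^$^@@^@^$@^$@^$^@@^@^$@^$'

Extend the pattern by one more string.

Replace each of the 26 characters of @^$^@@^@^$@^$@^$^@@^@^$@^$ in place — @^$ ^ @@ ^ @^$ @^$ ^ @^$ ^ @@ @^$ ^ @@ @^$ ^ @@ ^ @^$ @^$ ^ @^$ ^ @@ @^$ ^ @@ — and concatenate.

@^$^@@^@^$@^$^@^$^@@@^$^@@@^$^@@^@^$@^$^@^$^@@@^$^@@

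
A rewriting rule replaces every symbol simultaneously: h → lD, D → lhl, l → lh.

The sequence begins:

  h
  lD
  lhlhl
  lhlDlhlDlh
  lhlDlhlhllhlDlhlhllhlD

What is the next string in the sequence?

Replace each of the 22 characters of lhlDlhlhllhlDlhlhllhlD in place — lh lD lh lhl lh lD lh lD lh lh lD lh lhl lh lD lh lD lh lh lD lh lhl — and concatenate.

lhlDlhlhllhlDlhlDlhlhlDlhlhllhlDlhlDlhlhlDlhlhl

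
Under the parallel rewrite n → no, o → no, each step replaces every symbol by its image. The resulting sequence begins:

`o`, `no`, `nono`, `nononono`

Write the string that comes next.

nononononononono

Rewriting each symbol of nononono: n→no, o→no, n→no, o→no, n→no, o→no, n→no, o→no, which concatenates to no no no no no no no no.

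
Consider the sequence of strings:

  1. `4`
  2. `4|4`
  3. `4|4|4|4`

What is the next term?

s(k+1) = s(k)·|·s(k) — each term doubles the last with '|' between the halves.
Doubling 4|4|4|4 with '|' between the halves:

4|4|4|4|4|4|4|4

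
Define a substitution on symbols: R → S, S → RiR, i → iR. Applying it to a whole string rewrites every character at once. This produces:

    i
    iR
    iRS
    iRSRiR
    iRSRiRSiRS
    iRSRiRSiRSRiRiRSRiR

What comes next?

iRSRiRSiRSRiRiRSRiRSiRSiRSRiRSiRS

Applying the rule to each of the 19 symbols of iRSRiRSiRSRiRiRSRiR gives the pieces iR S RiR S iR S RiR iR S RiR S iR S iR S RiR S iR S, which concatenate to the answer.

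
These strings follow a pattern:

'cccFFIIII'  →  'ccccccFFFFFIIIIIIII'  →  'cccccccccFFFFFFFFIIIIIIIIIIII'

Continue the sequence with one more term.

Reading off run lengths: c runs 3, 6, 9; F runs 2, 5, 8; I runs 4, 8, 12 — each is linear in n (n = 1, 2, …).
For the next term, n = 4, so the run lengths are 12, 11, 16.

ccccccccccccFFFFFFFFFFFIIIIIIIIIIIIIIII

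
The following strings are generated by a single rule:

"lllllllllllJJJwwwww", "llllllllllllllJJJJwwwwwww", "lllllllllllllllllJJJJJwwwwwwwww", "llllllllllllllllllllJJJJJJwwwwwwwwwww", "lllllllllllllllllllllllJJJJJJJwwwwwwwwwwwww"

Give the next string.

Term n consists of 3n+2 l's, followed by n J's, followed by 2n-1 w's, where the shown terms are n = 3, 4, 5, 6, 7.
Setting n = 8 gives 26, 8, 15 characters in each block.

llllllllllllllllllllllllllJJJJJJJJwwwwwwwwwwwwwww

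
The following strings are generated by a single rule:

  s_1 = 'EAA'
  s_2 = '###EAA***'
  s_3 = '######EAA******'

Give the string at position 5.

Every step adds ### to the front and *** to the end of the previous string.
From ######EAA******, 2 further steps: ######EAA****** → #########EAA********* → (answer).

############EAA************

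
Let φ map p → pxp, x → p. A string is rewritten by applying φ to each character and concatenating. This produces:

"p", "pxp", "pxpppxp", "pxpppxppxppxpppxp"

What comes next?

Rewriting the 17 symbols of pxpppxppxppxpppxp one by one yields pxp p pxp pxp pxp p pxp pxp p pxp pxp p pxp pxp pxp p pxp; concatenated:

pxpppxppxppxpppxppxpppxppxpppxppxppxpppxp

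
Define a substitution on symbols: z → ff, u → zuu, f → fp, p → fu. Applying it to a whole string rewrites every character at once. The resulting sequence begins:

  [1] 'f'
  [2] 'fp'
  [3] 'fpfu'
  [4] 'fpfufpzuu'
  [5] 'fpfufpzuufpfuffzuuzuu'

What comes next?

Replace each of the 21 characters of fpfufpzuufpfuffzuuzuu in place — fp fu fp zuu fp fu ff zuu zuu fp fu fp zuu fp fp ff zuu zuu ff zuu zuu — and concatenate.

fpfufpzuufpfuffzuuzuufpfufpzuufpfpffzuuzuuffzuuzuu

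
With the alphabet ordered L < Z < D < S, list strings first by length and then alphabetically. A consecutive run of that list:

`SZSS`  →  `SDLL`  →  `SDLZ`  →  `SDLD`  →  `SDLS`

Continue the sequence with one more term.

SDZL

Find the rightmost character of SDLS below S, bump it to the next letter, and reset everything to its right to L.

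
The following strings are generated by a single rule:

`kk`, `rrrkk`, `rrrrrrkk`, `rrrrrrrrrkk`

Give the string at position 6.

Each term is the previous one with rrr prepended.
From rrrrrrrrrkk, 2 further steps: rrrrrrrrrkk → rrrrrrrrrrrrkk → (answer).

rrrrrrrrrrrrrrrkk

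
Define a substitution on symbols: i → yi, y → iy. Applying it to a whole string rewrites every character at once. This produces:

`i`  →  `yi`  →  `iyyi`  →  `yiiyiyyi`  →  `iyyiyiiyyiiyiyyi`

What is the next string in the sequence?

Rewriting the 16 symbols of iyyiyiiyyiiyiyyi one by one yields yi iy iy yi iy yi yi iy iy yi yi iy yi iy iy yi; concatenated:

yiiyiyyiiyyiyiiyiyyiyiiyyiiyiyyi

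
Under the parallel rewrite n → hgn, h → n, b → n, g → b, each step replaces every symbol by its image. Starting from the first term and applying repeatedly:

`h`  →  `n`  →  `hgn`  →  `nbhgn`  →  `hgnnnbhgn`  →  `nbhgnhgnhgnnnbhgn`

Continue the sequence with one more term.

hgnnnbhgnnbhgnnbhgnhgnhgnnnbhgn

φ(nbhgnhgnhgnnnbhgn) expands symbol-by-symbol to hgn n n b hgn n b hgn n b hgn hgn hgn n n b hgn; joining the 17 pieces gives the next term.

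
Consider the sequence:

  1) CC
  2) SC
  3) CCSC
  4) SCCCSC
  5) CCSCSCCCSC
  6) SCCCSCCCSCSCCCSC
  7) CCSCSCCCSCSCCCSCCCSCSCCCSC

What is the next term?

SCCCSCCCSCSCCCSCCCSCSCCCSCSCCCSCCCSCSCCCSC

Each term (from the third on) is the two preceding terms concatenated in order: term 3 = CC·SC = CCSC.
The next term joins SCCCSCCCSCSCCCSC and CCSCSCCCSCSCCCSCCCSCSCCCSC.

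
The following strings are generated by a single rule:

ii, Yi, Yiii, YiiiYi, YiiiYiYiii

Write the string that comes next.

YiiiYiYiiiYiiiYi

Each term (from the third on) is the previous term followed by the one before it: term 3 = Yi·ii = Yiii.
The next term joins YiiiYiYiii and YiiiYi.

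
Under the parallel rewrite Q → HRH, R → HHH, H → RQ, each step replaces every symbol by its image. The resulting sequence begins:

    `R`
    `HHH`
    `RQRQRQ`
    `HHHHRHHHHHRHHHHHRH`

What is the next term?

Rewriting the 18 symbols of HHHHRHHHHHRHHHHHRH one by one yields RQ RQ RQ RQ HHH RQ RQ RQ RQ RQ HHH RQ RQ RQ RQ RQ HHH RQ; concatenated:

RQRQRQRQHHHRQRQRQRQRQHHHRQRQRQRQRQHHHRQ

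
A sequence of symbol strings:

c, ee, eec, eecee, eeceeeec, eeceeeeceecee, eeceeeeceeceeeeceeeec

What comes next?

This is a Fibonacci-style word recurrence s(k) = s(k−1)·s(k−2): e.g. ee·c = eec.
So term 8 is eeceeeeceeceeeeceeeec·eeceeeeceecee.

eeceeeeceeceeeeceeeeceeceeeeceecee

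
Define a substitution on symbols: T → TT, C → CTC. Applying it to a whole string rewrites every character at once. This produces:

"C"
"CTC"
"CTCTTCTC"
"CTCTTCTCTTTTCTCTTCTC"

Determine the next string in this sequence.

φ(CTCTTCTCTTTTCTCTTCTC) expands symbol-by-symbol to CTC TT CTC TT TT CTC TT CTC TT TT TT TT CTC TT CTC TT TT CTC TT CTC; joining the 20 pieces gives the next term.

CTCTTCTCTTTTCTCTTCTCTTTTTTTTCTCTTCTCTTTTCTCTTCTC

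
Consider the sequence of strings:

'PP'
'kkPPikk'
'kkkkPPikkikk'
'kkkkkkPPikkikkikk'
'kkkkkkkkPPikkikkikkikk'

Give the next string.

Each term wraps the previous one in kk on the left and ikk on the right.
So the next term is kk·kkkkkkkkPPikkikkikkikk·ikk.

kkkkkkkkkkPPikkikkikkikkikk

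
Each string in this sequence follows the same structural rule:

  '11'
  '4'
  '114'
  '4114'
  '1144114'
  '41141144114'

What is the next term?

Each term (from the third on) is the two preceding terms concatenated in order: term 3 = 11·4 = 114.
Continuing: 1144114 · 41141144114 gives term 7.

114411441141144114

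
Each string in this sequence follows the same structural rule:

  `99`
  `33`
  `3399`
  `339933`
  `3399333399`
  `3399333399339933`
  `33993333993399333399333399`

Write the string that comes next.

339933339933993333993333993399333399339933

This is a Fibonacci-style word recurrence s(k) = s(k−1)·s(k−2): e.g. 33·99 = 3399.
So term 8 is 33993333993399333399333399·3399333399339933.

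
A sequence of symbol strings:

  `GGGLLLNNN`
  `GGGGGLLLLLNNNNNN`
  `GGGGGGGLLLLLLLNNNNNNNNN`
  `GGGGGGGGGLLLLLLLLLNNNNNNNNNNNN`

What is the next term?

Each string has the form G^{2n+1} L^{2n+1} N^{3n} (n = 1, 2, …).
Setting n = 5 gives 11, 11, 15 characters in each block.

GGGGGGGGGGGLLLLLLLLLLLNNNNNNNNNNNNNNN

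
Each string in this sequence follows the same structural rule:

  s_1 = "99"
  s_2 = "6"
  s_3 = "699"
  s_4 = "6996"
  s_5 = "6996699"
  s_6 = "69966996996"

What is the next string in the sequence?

699669969966996699

Each term (from the third on) is the previous term followed by the one before it: term 3 = 6·99 = 699.
The next term joins 69966996996 and 6996699.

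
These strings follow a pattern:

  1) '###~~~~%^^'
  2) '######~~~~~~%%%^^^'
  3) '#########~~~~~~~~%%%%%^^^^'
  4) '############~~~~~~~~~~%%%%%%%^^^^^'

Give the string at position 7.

The n-th term is 3n #'s then 2n+2 ~'s then 2n-1 %'s then n+1 ^'s (n = 1, 2, …).
For term 7, n = 7, so the run lengths are 21, 16, 13, 8.

#####################~~~~~~~~~~~~~~~~%%%%%%%%%%%%%^^^^^^^^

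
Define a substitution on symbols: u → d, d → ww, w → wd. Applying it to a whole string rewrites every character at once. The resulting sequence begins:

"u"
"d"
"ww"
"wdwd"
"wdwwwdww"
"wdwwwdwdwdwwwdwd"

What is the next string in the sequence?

Rewriting the 16 symbols of wdwwwdwdwdwwwdwd one by one yields wd ww wd wd wd ww wd ww wd ww wd wd wd ww wd ww; concatenated:

wdwwwdwdwdwwwdwwwdwwwdwdwdwwwdww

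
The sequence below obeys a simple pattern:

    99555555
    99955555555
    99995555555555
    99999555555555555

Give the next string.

99999955555555555555

The n-th term is n-1 9's then 2n 5's, where the shown terms are n = 3, 4, 5, 6.
For the next term, n = 7, so the run lengths are 6, 14.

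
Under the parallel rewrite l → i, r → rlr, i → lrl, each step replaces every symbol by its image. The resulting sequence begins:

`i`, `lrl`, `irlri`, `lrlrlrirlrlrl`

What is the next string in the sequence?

Replace each of the 13 characters of lrlrlrirlrlrl in place — i rlr i rlr i rlr lrl rlr i rlr i rlr i — and concatenate.

irlrirlrirlrlrlrlrirlrirlri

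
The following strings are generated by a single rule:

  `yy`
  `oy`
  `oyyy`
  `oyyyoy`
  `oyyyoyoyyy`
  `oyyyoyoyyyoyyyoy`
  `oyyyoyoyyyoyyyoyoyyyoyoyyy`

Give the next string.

From term 3 onward, concatenate the last term with the second-to-last: oy·yy = oyyy, oyyy·oy = oyyyoy, …
Continuing: oyyyoyoyyyoyyyoyoyyyoyoyyy · oyyyoyoyyyoyyyoy gives term 8.

oyyyoyoyyyoyyyoyoyyyoyoyyyoyyyoyoyyyoyyyoy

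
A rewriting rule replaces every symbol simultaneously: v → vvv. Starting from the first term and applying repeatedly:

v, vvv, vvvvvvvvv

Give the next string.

vvvvvvvvvvvvvvvvvvvvvvvvvvv

Apply φ to vvvvvvvvv symbol by symbol: v→vvv, v→vvv, v→vvv, v→vvv, v→vvv, v→vvv, v→vvv, v→vvv, v→vvv; joined: vvv vvv vvv vvv vvv vvv vvv vvv vvv.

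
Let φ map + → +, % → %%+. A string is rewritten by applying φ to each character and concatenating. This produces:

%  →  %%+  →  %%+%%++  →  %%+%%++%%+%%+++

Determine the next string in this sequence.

%%+%%++%%+%%+++%%+%%++%%+%%++++

φ(%%+%%++%%+%%+++) expands symbol-by-symbol to %%+ %%+ + %%+ %%+ + + %%+ %%+ + %%+ %%+ + + +; joining the 15 pieces gives the next term.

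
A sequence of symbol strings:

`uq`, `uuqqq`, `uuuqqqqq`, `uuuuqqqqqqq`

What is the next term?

The n-th term is n u's then 2n-1 q's (n = 1, 2, …).
Setting n = 5 gives 5, 9 characters in each block.

uuuuuqqqqqqqqq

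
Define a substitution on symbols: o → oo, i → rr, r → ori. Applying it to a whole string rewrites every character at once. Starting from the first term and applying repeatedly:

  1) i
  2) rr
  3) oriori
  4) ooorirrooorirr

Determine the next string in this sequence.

Applying the rule to each of the 14 symbols of ooorirrooorirr gives the pieces oo oo oo ori rr ori ori oo oo oo ori rr ori ori, which concatenate to the answer.

ooooooorirrorioriooooooorirroriori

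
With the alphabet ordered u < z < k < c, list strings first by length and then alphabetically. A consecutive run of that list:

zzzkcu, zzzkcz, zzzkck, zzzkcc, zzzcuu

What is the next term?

Find the rightmost character of zzzcuu below c, bump it to the next letter, and reset everything to its right to u.

zzzcuz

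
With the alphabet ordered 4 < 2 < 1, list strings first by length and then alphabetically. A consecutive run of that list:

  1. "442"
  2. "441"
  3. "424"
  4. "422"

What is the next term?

Find the rightmost character of 422 below 1, bump it to the next letter, and reset everything to its right to 4.

421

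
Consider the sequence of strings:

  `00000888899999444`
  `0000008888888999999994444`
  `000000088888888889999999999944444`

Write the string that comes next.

The n-th term is n+3 0's then 3n-2 8's then 3n-1 9's then n+1 4's, where the shown terms are n = 2, 3, 4.
For the next term, n = 5, so the run lengths are 8, 13, 14, 6.

00000000888888888888899999999999999444444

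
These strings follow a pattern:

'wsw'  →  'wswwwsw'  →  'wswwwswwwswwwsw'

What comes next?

wswwwswwwswwwswwwswwwswwwswwwsw

Each string is two copies of the previous one joined by 'w'.
One more doubling of wswwwswwwswwwsw gives the answer.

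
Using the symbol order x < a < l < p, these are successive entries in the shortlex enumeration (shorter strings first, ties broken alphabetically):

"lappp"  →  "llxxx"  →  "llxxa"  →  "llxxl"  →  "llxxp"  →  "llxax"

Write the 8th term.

Continuing the enumeration 2 steps past llxax: llxax → llxaa → (answer).

llxal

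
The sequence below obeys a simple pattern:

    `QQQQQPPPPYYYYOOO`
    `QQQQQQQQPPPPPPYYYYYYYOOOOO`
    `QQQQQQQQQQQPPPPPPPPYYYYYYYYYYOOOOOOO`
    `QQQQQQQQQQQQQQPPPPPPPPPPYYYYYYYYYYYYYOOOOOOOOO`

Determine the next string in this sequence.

Reading off run lengths: Q runs 5, 8, 11, 14; P runs 4, 6, 8, 10; Y runs 4, 7, 10, 13; O runs 3, 5, 7, 9 — each is linear in n, where the shown terms are n = 2, 3, 4, 5.
For the next term, n = 6, so the run lengths are 17, 12, 16, 11.

QQQQQQQQQQQQQQQQQPPPPPPPPPPPPYYYYYYYYYYYYYYYYOOOOOOOOOOO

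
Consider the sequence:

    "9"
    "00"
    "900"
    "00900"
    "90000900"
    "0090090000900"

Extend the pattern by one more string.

From term 3 onward, concatenate the second-to-last term with the last: 9·00 = 900, 00·900 = 00900, …
The next term joins 90000900 and 0090090000900.

900009000090090000900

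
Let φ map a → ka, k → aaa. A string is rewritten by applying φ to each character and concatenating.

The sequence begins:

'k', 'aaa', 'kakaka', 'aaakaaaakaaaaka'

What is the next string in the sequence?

kakakaaaakakakakaaaakakakakaaaaka

Replace each of the 15 characters of aaakaaaakaaaaka in place — ka ka ka aaa ka ka ka ka aaa ka ka ka ka aaa ka — and concatenate.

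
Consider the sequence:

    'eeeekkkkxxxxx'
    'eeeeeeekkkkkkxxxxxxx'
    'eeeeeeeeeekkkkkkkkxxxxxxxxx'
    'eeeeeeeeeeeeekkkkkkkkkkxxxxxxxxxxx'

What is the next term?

The n-th term is 3n-2 e's then 2n k's then 2n+1 x's, where the shown terms are n = 2, 3, 4, 5.
Setting n = 6 gives 16, 12, 13 characters in each block.

eeeeeeeeeeeeeeeekkkkkkkkkkkkxxxxxxxxxxxxx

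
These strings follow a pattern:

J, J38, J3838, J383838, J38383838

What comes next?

Each term is the previous one with 38 appended.
So the next term is J38383838·38.

J3838383838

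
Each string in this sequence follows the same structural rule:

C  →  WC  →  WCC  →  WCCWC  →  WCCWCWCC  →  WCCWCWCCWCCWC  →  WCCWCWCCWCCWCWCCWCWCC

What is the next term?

Each term (from the third on) is the previous term followed by the one before it: term 3 = WC·C = WCC.
So term 8 is WCCWCWCCWCCWCWCCWCWCC·WCCWCWCCWCCWC.

WCCWCWCCWCCWCWCCWCWCCWCCWCWCCWCCWC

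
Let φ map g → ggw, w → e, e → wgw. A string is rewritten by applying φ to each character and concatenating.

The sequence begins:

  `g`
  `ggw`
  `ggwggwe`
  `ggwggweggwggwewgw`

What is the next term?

Rewriting the 17 symbols of ggwggweggwggwewgw one by one yields ggw ggw e ggw ggw e wgw ggw ggw e ggw ggw e wgw e ggw e; concatenated:

ggwggweggwggwewgwggwggweggwggwewgweggwe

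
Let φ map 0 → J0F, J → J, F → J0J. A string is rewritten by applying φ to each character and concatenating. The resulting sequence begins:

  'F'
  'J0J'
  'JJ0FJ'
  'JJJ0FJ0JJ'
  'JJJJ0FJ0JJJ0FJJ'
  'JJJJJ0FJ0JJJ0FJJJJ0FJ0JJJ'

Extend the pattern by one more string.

φ(JJJJJ0FJ0JJJ0FJJJJ0FJ0JJJ) expands symbol-by-symbol to J J J J J J0F J0J J J0F J J J J0F J0J J J J J J0F J0J J J0F J J J; joining the 25 pieces gives the next term.

JJJJJJ0FJ0JJJ0FJJJJ0FJ0JJJJJJ0FJ0JJJ0FJJJ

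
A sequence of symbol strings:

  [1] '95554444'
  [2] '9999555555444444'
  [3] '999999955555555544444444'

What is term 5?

The n-th term is 3n-2 9's then 3n 5's then 2n+2 4's (n = 1, 2, …).
Setting n = 5 gives 13, 15, 12 characters in each block.

9999999999999555555555555555444444444444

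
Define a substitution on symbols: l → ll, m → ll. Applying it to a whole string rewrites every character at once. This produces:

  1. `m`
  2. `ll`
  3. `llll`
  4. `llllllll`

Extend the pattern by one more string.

Expanding llllllll: l→ll, l→ll, l→ll, l→ll, l→ll, l→ll, l→ll, l→ll. Concatenated: ll ll ll ll ll ll ll ll.

llllllllllllllll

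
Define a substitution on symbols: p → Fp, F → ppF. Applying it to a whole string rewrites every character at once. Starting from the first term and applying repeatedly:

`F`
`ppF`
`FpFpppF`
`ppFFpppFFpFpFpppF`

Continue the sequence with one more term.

Rewriting the 17 symbols of ppFFpppFFpFpFpppF one by one yields Fp Fp ppF ppF Fp Fp Fp ppF ppF Fp ppF Fp ppF Fp Fp Fp ppF; concatenated:

FpFpppFppFFpFpFpppFppFFpppFFpppFFpFpFpppF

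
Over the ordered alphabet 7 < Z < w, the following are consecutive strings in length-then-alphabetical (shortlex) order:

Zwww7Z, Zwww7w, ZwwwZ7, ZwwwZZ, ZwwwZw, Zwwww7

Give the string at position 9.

w77777

Advancing 3 positions from Zwwww7 through Zwwww7 → ZwwwwZ → Zwwwww reaches term 9.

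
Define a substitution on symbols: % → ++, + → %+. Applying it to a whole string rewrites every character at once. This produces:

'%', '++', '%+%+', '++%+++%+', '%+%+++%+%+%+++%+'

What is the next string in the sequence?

Applying the rule to each of the 16 symbols of %+%+++%+%+%+++%+ gives the pieces ++ %+ ++ %+ %+ %+ ++ %+ ++ %+ ++ %+ %+ %+ ++ %+, which concatenate to the answer.

++%+++%+%+%+++%+++%+++%+%+%+++%+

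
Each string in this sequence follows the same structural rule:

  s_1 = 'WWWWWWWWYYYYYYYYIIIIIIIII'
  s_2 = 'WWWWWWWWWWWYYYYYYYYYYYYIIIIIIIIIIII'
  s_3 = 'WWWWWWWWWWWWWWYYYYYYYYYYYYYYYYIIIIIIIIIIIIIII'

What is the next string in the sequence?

WWWWWWWWWWWWWWWWWYYYYYYYYYYYYYYYYYYYYIIIIIIIIIIIIIIIIII

The n-th term is 3n+2 W's then 4n Y's then 3n+3 I's, where the shown terms are n = 2, 3, 4.
Setting n = 5 gives 17, 20, 18 characters in each block.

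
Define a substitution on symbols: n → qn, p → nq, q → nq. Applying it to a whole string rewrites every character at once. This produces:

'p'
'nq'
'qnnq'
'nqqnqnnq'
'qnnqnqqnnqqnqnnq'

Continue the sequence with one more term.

φ(qnnqnqqnnqqnqnnq) expands symbol-by-symbol to nq qn qn nq qn nq nq qn qn nq nq qn nq qn qn nq; joining the 16 pieces gives the next term.

nqqnqnnqqnnqnqqnqnnqnqqnnqqnqnnq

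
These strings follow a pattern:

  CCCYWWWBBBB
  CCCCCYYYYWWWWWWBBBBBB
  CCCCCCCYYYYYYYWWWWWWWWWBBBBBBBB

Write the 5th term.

CCCCCCCCCCCYYYYYYYYYYYYYWWWWWWWWWWWWWWWBBBBBBBBBBBB

The n-th term is 2n+1 C's then 3n-2 Y's then 3n W's then 2n+2 B's (n = 1, 2, …).
Setting n = 5 gives 11, 13, 15, 12 characters in each block.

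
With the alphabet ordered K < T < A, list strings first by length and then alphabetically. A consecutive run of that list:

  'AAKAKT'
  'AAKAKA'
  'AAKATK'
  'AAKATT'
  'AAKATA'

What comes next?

AAKAAK

Treat AAKATA as a base-3 numeral over the given alphabet and add one, carrying through any trailing A's.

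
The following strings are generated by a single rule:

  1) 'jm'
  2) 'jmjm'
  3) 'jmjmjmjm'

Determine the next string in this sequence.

s(k+1) = s(k)·s(k) — each term doubles the last.
So the next term is two copies of jmjmjmjm.

jmjmjmjmjmjmjmjm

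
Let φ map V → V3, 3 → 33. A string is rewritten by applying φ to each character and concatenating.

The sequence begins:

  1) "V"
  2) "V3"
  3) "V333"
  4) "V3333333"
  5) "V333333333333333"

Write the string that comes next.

φ(V333333333333333) expands symbol-by-symbol to V3 33 33 33 33 33 33 33 33 33 33 33 33 33 33 33; joining the 16 pieces gives the next term.

V3333333333333333333333333333333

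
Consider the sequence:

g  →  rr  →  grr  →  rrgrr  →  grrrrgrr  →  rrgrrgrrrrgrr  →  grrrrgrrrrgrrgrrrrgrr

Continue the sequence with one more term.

rrgrrgrrrrgrrgrrrrgrrrrgrrgrrrrgrr

This is a Fibonacci-style word recurrence s(k) = s(k−2)·s(k−1): e.g. g·rr = grr.
Continuing: rrgrrgrrrrgrr · grrrrgrrrrgrrgrrrrgrr gives term 8.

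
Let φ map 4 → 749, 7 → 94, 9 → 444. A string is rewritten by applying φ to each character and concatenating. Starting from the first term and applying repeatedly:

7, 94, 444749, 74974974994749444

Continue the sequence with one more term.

94749444947494449474944444474994749444749749749

Replace each of the 17 characters of 74974974994749444 in place — 94 749 444 94 749 444 94 749 444 444 749 94 749 444 749 749 749 — and concatenate.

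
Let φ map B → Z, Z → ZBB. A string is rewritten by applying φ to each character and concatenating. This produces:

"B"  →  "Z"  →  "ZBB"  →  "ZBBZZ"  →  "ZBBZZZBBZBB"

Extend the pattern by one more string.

ZBBZZZBBZBBZBBZZZBBZZ

Rewriting each symbol of ZBBZZZBBZBB: Z→ZBB, B→Z, B→Z, Z→ZBB, Z→ZBB, Z→ZBB, B→Z, B→Z, Z→ZBB, B→Z, B→Z, which concatenates to ZBB Z Z ZBB ZBB ZBB Z Z ZBB Z Z.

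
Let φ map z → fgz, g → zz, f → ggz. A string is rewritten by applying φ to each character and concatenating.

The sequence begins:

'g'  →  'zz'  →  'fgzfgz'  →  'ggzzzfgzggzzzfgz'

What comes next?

Rewriting the 16 symbols of ggzzzfgzggzzzfgz one by one yields zz zz fgz fgz fgz ggz zz fgz zz zz fgz fgz fgz ggz zz fgz; concatenated:

zzzzfgzfgzfgzggzzzfgzzzzzfgzfgzfgzggzzzfgz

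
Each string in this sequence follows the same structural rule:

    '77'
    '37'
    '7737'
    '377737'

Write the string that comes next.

7737377737

This is a Fibonacci-style word recurrence s(k) = s(k−2)·s(k−1): e.g. 77·37 = 7737.
So term 5 is 7737·377737.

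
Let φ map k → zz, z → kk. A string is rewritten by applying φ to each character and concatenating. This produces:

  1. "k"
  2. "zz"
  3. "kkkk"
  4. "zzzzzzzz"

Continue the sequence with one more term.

kkkkkkkkkkkkkkkk

Apply φ to zzzzzzzz symbol by symbol: z→kk, z→kk, z→kk, z→kk, z→kk, z→kk, z→kk, z→kk; joined: kk kk kk kk kk kk kk kk.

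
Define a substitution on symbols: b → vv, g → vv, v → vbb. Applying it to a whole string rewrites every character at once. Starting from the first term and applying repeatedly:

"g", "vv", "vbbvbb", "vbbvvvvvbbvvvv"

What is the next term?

Rewriting the 14 symbols of vbbvvvvvbbvvvv one by one yields vbb vv vv vbb vbb vbb vbb vbb vv vv vbb vbb vbb vbb; concatenated:

vbbvvvvvbbvbbvbbvbbvbbvvvvvbbvbbvbbvbb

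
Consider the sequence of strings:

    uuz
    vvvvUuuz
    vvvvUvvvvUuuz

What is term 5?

The strings grow by a fixed prefix vvvvU each time.
From vvvvUvvvvUuuz, 2 further steps: vvvvUvvvvUuuz → vvvvUvvvvUvvvvUuuz → (answer).

vvvvUvvvvUvvvvUvvvvUuuz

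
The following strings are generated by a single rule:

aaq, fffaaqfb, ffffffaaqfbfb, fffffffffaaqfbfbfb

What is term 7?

Every step adds fff to the front and fb to the end of the previous string.
From fffffffffaaqfbfbfb, 3 further steps: fffffffffaaqfbfbfb → ffffffffffffaaqfbfbfbfb → fffffffffffffffaaqfbfbfbfbfb → (answer).

ffffffffffffffffffaaqfbfbfbfbfbfb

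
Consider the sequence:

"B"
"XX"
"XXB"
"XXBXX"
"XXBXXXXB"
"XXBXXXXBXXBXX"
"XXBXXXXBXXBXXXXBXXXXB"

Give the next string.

XXBXXXXBXXBXXXXBXXXXBXXBXXXXBXXBXX

Each term (from the third on) is the previous term followed by the one before it: term 3 = XX·B = XXB.
Continuing: XXBXXXXBXXBXXXXBXXXXB · XXBXXXXBXXBXX gives term 8.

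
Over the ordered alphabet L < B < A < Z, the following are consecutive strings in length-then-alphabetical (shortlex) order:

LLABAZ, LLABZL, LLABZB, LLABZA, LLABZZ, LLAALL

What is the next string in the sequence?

Treat LLAALL as a base-4 numeral over the given alphabet and add one, carrying through any trailing Z's.

LLAALB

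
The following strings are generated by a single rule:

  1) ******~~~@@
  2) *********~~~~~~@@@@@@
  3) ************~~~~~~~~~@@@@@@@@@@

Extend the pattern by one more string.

Reading off run lengths: * runs 6, 9, 12; ~ runs 3, 6, 9; @ runs 2, 6, 10 — each is linear in n (n = 1, 2, …).
Setting n = 4 gives 15, 12, 14 characters in each block.

***************~~~~~~~~~~~~@@@@@@@@@@@@@@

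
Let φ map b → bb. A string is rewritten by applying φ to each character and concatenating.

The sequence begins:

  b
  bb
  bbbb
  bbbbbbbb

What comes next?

Expanding bbbbbbbb: b→bb, b→bb, b→bb, b→bb, b→bb, b→bb, b→bb, b→bb. Concatenated: bb bb bb bb bb bb bb bb.

bbbbbbbbbbbbbbbb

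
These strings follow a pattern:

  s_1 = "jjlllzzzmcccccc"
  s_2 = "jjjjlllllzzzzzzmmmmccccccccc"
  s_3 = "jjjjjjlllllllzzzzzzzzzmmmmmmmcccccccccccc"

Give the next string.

jjjjjjjjlllllllllzzzzzzzzzzzzmmmmmmmmmmccccccccccccccc

Term n consists of 2n j's, followed by 2n+1 l's, followed by 3n z's, followed by 3n-2 m's, followed by 3n+3 c's (n = 1, 2, …).
For the next term, n = 4, so the run lengths are 8, 9, 12, 10, 15.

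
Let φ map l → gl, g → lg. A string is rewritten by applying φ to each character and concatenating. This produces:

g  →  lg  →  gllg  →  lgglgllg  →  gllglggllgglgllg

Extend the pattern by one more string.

Applying the rule to each of the 16 symbols of gllglggllgglgllg gives the pieces lg gl gl lg gl lg lg gl gl lg lg gl lg gl gl lg, which concatenate to the answer.

lgglgllggllglgglgllglggllgglgllg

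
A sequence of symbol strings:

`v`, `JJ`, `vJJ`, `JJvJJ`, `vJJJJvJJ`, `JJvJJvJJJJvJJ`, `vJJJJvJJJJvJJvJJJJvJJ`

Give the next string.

JJvJJvJJJJvJJvJJJJvJJJJvJJvJJJJvJJ

This is a Fibonacci-style word recurrence s(k) = s(k−2)·s(k−1): e.g. v·JJ = vJJ.
Continuing: JJvJJvJJJJvJJ · vJJJJvJJJJvJJvJJJJvJJ gives term 8.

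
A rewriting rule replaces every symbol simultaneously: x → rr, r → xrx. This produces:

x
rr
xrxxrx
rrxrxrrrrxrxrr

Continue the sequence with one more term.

xrxxrxrrxrxrrxrxxrxxrxxrxrrxrxrrxrxxrx

Applying the rule to each of the 14 symbols of rrxrxrrrrxrxrr gives the pieces xrx xrx rr xrx rr xrx xrx xrx xrx rr xrx rr xrx xrx, which concatenate to the answer.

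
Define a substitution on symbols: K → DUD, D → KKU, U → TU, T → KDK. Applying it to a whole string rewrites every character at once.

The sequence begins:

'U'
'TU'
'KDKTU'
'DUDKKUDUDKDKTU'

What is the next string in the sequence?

KKUTUKKUDUDDUDTUKKUTUKKUDUDKKUDUDKDKTU

Replace each of the 14 characters of DUDKKUDUDKDKTU in place — KKU TU KKU DUD DUD TU KKU TU KKU DUD KKU DUD KDK TU — and concatenate.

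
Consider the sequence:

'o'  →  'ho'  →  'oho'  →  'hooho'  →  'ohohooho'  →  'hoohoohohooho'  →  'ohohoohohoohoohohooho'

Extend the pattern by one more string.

From term 3 onward, concatenate the second-to-last term with the last: o·ho = oho, ho·oho = hooho, …
So term 8 is hoohoohohooho·ohohoohohoohoohohooho.

hoohoohohoohoohohoohohoohoohohooho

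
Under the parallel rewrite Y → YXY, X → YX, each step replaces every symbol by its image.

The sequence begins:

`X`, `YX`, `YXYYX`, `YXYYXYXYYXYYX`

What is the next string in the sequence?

Applying the rule to each of the 13 symbols of YXYYXYXYYXYYX gives the pieces YXY YX YXY YXY YX YXY YX YXY YXY YX YXY YXY YX, which concatenate to the answer.

YXYYXYXYYXYYXYXYYXYXYYXYYXYXYYXYYX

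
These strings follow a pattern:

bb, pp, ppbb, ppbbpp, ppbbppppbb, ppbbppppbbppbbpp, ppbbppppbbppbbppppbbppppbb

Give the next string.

ppbbppppbbppbbppppbbppppbbppbbppppbbppbbpp

Each term (from the third on) is the previous term followed by the one before it: term 3 = pp·bb = ppbb.
The next term joins ppbbppppbbppbbppppbbppppbb and ppbbppppbbppbbpp.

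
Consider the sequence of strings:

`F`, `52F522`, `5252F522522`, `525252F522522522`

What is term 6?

5252525252F522522522522522

s(k+1) = 52·s(k)·522, so each term gains 52 as a prefix and 522 as a suffix.
From 525252F522522522, 2 further steps: 525252F522522522 → 52525252F522522522522 → (answer).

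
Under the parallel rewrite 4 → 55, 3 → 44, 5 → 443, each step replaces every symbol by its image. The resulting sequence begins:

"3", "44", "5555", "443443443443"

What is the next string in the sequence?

555544555544555544555544

Rewriting each symbol of 443443443443: 4→55, 4→55, 3→44, 4→55, 4→55, 3→44, 4→55, 4→55, 3→44, 4→55, 4→55, 3→44, which concatenates to 55 55 44 55 55 44 55 55 44 55 55 44.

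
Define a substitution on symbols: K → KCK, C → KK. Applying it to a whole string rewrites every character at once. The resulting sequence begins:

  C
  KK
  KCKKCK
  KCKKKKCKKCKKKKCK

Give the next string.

Rewriting the 16 symbols of KCKKKKCKKCKKKKCK one by one yields KCK KK KCK KCK KCK KCK KK KCK KCK KK KCK KCK KCK KCK KK KCK; concatenated:

KCKKKKCKKCKKCKKCKKKKCKKCKKKKCKKCKKCKKCKKKKCK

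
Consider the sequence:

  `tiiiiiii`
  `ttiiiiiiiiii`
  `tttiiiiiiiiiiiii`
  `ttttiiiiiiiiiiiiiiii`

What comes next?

Term n consists of n-1 t's, followed by 3n+1 i's, where the shown terms are n = 2, 3, 4, 5.
Setting n = 6 gives 5, 19 characters in each block.

tttttiiiiiiiiiiiiiiiiiii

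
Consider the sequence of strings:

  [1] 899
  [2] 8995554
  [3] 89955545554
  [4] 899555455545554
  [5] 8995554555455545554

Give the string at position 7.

899555455545554555455545554

The strings grow by a fixed suffix 5554 each time.
From 8995554555455545554, 2 further steps: 8995554555455545554 → 89955545554555455545554 → (answer).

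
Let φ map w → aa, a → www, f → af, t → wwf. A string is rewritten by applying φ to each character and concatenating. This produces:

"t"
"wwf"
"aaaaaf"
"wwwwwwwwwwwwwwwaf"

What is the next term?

φ(wwwwwwwwwwwwwwwaf) expands symbol-by-symbol to aa aa aa aa aa aa aa aa aa aa aa aa aa aa aa www af; joining the 17 pieces gives the next term.

aaaaaaaaaaaaaaaaaaaaaaaaaaaaaawwwaf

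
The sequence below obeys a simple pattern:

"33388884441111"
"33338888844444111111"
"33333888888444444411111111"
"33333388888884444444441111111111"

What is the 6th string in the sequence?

Reading off run lengths: 3 runs 3, 4, 5, 6; 8 runs 4, 5, 6, 7; 4 runs 3, 5, 7, 9; 1 runs 4, 6, 8, 10 — each is linear in n, where the shown terms are n = 2, 3, 4, 5.
For term 6, n = 7, so the run lengths are 8, 9, 13, 14.

33333333888888888444444444444411111111111111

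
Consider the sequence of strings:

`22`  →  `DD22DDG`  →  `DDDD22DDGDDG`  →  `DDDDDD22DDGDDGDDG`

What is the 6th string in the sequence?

DDDDDDDDDD22DDGDDGDDGDDGDDG

Each term wraps the previous one in DD on the left and DDG on the right.
From DDDDDD22DDGDDGDDG, 2 further steps: DDDDDD22DDGDDGDDG → DDDDDDDD22DDGDDGDDGDDG → (answer).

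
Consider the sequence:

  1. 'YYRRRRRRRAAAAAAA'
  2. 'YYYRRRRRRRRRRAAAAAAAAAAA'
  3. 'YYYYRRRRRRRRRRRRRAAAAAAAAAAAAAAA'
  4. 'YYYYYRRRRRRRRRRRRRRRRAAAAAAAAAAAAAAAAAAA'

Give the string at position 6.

YYYYYYYRRRRRRRRRRRRRRRRRRRRRRAAAAAAAAAAAAAAAAAAAAAAAAAAA

Term n consists of n Y's, followed by 3n+1 R's, followed by 4n-1 A's, where the shown terms are n = 2, 3, 4, 5.
Setting n = 7 gives 7, 22, 27 characters in each block.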